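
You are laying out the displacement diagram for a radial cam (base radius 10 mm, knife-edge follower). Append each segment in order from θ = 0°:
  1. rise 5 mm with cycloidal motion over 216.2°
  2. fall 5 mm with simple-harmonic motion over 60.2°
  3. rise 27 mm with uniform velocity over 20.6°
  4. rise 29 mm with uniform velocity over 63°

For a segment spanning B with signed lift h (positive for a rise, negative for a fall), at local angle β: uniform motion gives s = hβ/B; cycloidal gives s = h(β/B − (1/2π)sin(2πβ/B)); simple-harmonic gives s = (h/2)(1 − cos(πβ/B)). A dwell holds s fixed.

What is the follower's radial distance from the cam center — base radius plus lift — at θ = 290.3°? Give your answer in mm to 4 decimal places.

seg 1 [0°–216.2°] cycloidal, h=5: full span → s += 5 → s = 5.0000
seg 2 [216.2°–276.4°] simple-harmonic, h=-5: full span → s += -5 → s = 0.0000
seg 3 [276.4°–297°] uniform, h=27: θ=290.3° here. β=13.9, B=20.6. 27·13.9/20.6 = 18.2184 → s = 18.2184
radial distance = base radius + s = 10 + 18.2184 = 28.2184

28.2184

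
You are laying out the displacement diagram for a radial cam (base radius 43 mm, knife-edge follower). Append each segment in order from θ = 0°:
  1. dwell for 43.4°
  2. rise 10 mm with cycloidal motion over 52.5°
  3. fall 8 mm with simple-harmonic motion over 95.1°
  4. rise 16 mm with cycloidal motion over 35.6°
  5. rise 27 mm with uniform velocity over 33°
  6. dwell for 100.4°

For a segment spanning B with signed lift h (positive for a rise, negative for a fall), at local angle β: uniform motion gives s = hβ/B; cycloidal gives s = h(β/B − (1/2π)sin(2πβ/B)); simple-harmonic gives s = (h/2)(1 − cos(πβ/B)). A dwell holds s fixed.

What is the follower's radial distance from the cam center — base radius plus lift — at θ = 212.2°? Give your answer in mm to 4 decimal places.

seg 1 [0°–43.4°] dwell: s stays 0.0000
seg 2 [43.4°–95.9°] cycloidal, h=10: full span → s += 10 → s = 10.0000
seg 3 [95.9°–191°] simple-harmonic, h=-8: full span → s += -8 → s = 2.0000
seg 4 [191°–226.6°] cycloidal, h=16: θ=212.2° here. β=21.2, B=35.6. 16·(0.5955 − sin(2π·0.5955)/(2π)) = 10.9661 → s = 12.9661
radial distance = base radius + s = 43 + 12.9661 = 55.9661

55.9661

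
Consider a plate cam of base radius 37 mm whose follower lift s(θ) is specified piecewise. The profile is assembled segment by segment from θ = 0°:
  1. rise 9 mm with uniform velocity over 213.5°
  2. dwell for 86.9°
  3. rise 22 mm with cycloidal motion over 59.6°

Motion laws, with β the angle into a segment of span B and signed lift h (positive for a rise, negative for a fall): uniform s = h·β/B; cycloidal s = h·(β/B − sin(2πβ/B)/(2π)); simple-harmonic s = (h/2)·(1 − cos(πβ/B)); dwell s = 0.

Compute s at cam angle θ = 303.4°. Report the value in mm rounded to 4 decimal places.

seg 1 [0°–213.5°] uniform, h=9: full span → s += 9 → s = 9.0000
seg 2 [213.5°–300.4°] dwell: s stays 9.0000
seg 3 [300.4°–360°] cycloidal, h=22: θ=303.4° here. β=3, B=59.6. 22·(0.0503 − sin(2π·0.0503)/(2π)) = 0.0184 → s = 9.0184

9.0184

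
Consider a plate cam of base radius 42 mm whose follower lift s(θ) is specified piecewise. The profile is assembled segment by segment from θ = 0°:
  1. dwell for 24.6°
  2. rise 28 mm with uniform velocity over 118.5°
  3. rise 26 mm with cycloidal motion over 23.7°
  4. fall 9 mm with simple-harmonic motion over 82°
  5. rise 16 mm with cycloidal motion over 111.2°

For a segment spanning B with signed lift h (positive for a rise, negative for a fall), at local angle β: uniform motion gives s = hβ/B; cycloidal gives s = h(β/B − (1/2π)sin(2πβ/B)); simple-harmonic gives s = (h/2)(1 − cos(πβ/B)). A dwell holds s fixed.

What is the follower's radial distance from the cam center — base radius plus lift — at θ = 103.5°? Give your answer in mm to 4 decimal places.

seg 1 [0°–24.6°] dwell: s stays 0.0000
seg 2 [24.6°–143.1°] uniform, h=28: θ=103.5° here. β=78.9, B=118.5. 28·78.9/118.5 = 18.6430 → s = 18.6430
radial distance = base radius + s = 42 + 18.6430 = 60.6430

60.6430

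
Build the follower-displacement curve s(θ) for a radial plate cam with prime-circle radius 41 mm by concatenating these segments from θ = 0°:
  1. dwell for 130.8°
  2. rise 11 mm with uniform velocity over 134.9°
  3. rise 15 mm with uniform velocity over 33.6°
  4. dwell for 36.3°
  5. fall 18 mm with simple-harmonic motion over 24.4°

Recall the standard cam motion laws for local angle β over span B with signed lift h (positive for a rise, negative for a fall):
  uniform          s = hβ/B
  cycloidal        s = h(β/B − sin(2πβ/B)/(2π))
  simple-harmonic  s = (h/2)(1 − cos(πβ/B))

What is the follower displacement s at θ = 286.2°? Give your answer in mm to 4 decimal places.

seg 1 [0°–130.8°] dwell: s stays 0.0000
seg 2 [130.8°–265.7°] uniform, h=11: full span → s += 11 → s = 11.0000
seg 3 [265.7°–299.3°] uniform, h=15: θ=286.2° here. β=20.5, B=33.6. 15·20.5/33.6 = 9.1518 → s = 20.1518

20.1518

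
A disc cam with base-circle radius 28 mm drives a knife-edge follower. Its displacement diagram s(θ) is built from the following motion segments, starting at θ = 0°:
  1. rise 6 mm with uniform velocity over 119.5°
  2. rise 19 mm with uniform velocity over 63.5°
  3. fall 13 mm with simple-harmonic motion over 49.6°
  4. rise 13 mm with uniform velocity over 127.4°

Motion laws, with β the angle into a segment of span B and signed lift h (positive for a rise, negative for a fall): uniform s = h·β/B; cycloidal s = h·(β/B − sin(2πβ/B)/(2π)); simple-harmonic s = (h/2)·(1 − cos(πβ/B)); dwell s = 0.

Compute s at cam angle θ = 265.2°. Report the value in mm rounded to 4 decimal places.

seg 1 [0°–119.5°] uniform, h=6: full span → s += 6 → s = 6.0000
seg 2 [119.5°–183°] uniform, h=19: full span → s += 19 → s = 25.0000
seg 3 [183°–232.6°] simple-harmonic, h=-13: full span → s += -13 → s = 12.0000
seg 4 [232.6°–360°] uniform, h=13: θ=265.2° here. β=32.6, B=127.4. 13·32.6/127.4 = 3.3265 → s = 15.3265

15.3265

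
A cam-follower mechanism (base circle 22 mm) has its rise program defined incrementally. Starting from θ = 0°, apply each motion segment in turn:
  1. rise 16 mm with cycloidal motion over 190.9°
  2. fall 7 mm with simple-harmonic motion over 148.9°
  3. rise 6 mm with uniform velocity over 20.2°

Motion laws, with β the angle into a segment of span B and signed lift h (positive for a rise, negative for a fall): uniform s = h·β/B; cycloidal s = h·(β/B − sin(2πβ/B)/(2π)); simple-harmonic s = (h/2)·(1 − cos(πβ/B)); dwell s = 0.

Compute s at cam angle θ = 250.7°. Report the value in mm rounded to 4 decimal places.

seg 1 [0°–190.9°] cycloidal, h=16: full span → s += 16 → s = 16.0000
seg 2 [190.9°–339.8°] simple-harmonic, h=-7: θ=250.7° here. β=59.8, B=148.9. -7/2·(1 − cos(π·0.4016)) = -2.4353 → s = 13.5647

13.5647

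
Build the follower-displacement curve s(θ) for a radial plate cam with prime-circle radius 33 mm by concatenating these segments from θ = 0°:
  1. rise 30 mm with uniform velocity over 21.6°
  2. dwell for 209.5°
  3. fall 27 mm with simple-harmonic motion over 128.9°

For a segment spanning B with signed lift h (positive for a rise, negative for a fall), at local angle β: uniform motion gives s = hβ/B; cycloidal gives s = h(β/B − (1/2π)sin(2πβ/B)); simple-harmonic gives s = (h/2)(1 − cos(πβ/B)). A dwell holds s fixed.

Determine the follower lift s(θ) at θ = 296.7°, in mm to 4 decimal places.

seg 1 [0°–21.6°] uniform, h=30: full span → s += 30 → s = 30.0000
seg 2 [21.6°–231.1°] dwell: s stays 30.0000
seg 3 [231.1°–360°] simple-harmonic, h=-27: θ=296.7° here. β=65.6, B=128.9. -27/2·(1 − cos(π·0.5089)) = -13.8783 → s = 16.1217

16.1217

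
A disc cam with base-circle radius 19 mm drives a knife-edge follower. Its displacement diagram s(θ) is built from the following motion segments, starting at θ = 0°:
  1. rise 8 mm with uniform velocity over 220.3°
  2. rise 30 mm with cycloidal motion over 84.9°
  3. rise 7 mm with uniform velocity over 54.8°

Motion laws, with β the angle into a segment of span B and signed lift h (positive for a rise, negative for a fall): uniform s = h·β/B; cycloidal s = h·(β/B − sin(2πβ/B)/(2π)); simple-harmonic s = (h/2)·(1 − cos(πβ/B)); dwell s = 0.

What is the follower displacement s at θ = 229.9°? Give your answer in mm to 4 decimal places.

seg 1 [0°–220.3°] uniform, h=8: full span → s += 8 → s = 8.0000
seg 2 [220.3°–305.2°] cycloidal, h=30: θ=229.9° here. β=9.6, B=84.9. 30·(0.1131 − sin(2π·0.1131)/(2π)) = 0.2783 → s = 8.2783

8.2783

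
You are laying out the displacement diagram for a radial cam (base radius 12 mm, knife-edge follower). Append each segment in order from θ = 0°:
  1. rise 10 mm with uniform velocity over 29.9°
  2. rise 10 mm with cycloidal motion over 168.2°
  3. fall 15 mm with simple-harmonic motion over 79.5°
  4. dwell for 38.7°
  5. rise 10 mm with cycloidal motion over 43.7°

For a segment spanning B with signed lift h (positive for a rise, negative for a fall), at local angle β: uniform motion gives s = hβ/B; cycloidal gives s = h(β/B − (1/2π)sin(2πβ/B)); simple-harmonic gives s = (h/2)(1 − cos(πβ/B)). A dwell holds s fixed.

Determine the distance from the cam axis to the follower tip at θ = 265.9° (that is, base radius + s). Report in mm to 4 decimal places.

seg 1 [0°–29.9°] uniform, h=10: full span → s += 10 → s = 10.0000
seg 2 [29.9°–198.1°] cycloidal, h=10: full span → s += 10 → s = 20.0000
seg 3 [198.1°–277.6°] simple-harmonic, h=-15: θ=265.9° here. β=67.8, B=79.5. -15/2·(1 − cos(π·0.8528)) = -14.2126 → s = 5.7874
radial distance = base radius + s = 12 + 5.7874 = 17.7874

17.7874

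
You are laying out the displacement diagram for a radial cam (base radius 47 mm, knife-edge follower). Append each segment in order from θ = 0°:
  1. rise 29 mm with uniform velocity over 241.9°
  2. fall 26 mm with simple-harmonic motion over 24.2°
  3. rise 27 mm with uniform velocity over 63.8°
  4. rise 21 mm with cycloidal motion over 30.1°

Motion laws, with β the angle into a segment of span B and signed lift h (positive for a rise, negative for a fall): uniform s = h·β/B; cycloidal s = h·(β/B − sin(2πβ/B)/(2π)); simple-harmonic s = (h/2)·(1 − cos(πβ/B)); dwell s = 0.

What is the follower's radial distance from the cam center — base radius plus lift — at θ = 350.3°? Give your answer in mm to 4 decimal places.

seg 1 [0°–241.9°] uniform, h=29: full span → s += 29 → s = 29.0000
seg 2 [241.9°–266.1°] simple-harmonic, h=-26: full span → s += -26 → s = 3.0000
seg 3 [266.1°–329.9°] uniform, h=27: full span → s += 27 → s = 30.0000
seg 4 [329.9°–360°] cycloidal, h=21: θ=350.3° here. β=20.4, B=30.1. 21·(0.6777 − sin(2π·0.6777)/(2π)) = 17.2362 → s = 47.2362
radial distance = base radius + s = 47 + 47.2362 = 94.2362

94.2362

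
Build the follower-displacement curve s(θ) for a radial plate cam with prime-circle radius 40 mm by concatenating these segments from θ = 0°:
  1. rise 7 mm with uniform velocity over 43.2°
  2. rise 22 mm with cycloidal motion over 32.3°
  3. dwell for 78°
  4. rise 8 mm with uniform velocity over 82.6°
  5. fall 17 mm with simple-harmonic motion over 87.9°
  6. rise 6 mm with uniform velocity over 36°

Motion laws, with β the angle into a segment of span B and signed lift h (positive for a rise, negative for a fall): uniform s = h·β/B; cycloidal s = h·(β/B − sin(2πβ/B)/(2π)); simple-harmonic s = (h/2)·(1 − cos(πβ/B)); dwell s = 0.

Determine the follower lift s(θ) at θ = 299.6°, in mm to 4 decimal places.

seg 1 [0°–43.2°] uniform, h=7: full span → s += 7 → s = 7.0000
seg 2 [43.2°–75.5°] cycloidal, h=22: full span → s += 22 → s = 29.0000
seg 3 [75.5°–153.5°] dwell: s stays 29.0000
seg 4 [153.5°–236.1°] uniform, h=8: full span → s += 8 → s = 37.0000
seg 5 [236.1°–324°] simple-harmonic, h=-17: θ=299.6° here. β=63.5, B=87.9. -17/2·(1 − cos(π·0.7224)) = -13.9676 → s = 23.0324

23.0324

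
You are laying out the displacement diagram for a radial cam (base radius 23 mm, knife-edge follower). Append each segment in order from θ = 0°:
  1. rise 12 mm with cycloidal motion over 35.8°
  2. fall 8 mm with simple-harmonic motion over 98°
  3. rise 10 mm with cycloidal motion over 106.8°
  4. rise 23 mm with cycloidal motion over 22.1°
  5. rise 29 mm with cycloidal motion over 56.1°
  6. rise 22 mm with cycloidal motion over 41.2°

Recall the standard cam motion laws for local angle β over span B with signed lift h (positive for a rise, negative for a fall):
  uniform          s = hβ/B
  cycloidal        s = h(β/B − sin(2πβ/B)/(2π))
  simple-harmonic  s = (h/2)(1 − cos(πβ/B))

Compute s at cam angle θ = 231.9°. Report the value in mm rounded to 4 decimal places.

seg 1 [0°–35.8°] cycloidal, h=12: full span → s += 12 → s = 12.0000
seg 2 [35.8°–133.8°] simple-harmonic, h=-8: full span → s += -8 → s = 4.0000
seg 3 [133.8°–240.6°] cycloidal, h=10: θ=231.9° here. β=98.1, B=106.8. 10·(0.9185 − sin(2π·0.9185)/(2π)) = 9.9649 → s = 13.9649

13.9649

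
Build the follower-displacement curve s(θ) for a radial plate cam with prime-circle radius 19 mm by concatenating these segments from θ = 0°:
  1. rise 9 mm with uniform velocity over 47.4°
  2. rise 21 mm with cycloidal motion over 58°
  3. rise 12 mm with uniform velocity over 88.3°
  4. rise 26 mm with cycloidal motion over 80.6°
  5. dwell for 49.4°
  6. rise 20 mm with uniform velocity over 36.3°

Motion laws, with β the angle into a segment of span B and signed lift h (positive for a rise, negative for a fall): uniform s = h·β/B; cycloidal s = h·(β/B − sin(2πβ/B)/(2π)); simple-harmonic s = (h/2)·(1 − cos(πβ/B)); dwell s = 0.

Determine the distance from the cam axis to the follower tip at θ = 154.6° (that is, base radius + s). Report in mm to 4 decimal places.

seg 1 [0°–47.4°] uniform, h=9: full span → s += 9 → s = 9.0000
seg 2 [47.4°–105.4°] cycloidal, h=21: full span → s += 21 → s = 30.0000
seg 3 [105.4°–193.7°] uniform, h=12: θ=154.6° here. β=49.2, B=88.3. 12·49.2/88.3 = 6.6863 → s = 36.6863
radial distance = base radius + s = 19 + 36.6863 = 55.6863

55.6863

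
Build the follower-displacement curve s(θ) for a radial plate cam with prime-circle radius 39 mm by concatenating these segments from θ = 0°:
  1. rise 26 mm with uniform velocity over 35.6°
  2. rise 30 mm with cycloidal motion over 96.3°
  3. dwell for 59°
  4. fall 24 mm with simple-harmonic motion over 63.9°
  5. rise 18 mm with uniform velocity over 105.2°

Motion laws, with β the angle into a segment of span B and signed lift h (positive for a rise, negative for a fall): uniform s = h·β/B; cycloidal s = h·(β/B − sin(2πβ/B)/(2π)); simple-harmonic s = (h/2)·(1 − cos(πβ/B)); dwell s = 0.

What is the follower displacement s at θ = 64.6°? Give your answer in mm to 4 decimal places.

seg 1 [0°–35.6°] uniform, h=26: full span → s += 26 → s = 26.0000
seg 2 [35.6°–131.9°] cycloidal, h=30: θ=64.6° here. β=29, B=96.3. 30·(0.3011 − sin(2π·0.3011)/(2π)) = 4.5040 → s = 30.5040

30.5040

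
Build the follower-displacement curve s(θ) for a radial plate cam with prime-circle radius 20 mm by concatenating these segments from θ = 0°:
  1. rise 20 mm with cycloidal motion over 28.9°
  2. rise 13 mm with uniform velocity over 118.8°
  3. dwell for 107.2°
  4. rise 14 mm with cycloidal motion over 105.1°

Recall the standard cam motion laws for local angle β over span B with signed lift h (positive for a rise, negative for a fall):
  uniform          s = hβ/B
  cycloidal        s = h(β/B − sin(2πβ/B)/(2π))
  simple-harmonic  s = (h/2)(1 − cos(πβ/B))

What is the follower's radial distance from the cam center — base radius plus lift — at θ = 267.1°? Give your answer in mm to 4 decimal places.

seg 1 [0°–28.9°] cycloidal, h=20: full span → s += 20 → s = 20.0000
seg 2 [28.9°–147.7°] uniform, h=13: full span → s += 13 → s = 33.0000
seg 3 [147.7°–254.9°] dwell: s stays 33.0000
seg 4 [254.9°–360°] cycloidal, h=14: θ=267.1° here. β=12.2, B=105.1. 14·(0.1161 − sin(2π·0.1161)/(2π)) = 0.1403 → s = 33.1403
radial distance = base radius + s = 20 + 33.1403 = 53.1403

53.1403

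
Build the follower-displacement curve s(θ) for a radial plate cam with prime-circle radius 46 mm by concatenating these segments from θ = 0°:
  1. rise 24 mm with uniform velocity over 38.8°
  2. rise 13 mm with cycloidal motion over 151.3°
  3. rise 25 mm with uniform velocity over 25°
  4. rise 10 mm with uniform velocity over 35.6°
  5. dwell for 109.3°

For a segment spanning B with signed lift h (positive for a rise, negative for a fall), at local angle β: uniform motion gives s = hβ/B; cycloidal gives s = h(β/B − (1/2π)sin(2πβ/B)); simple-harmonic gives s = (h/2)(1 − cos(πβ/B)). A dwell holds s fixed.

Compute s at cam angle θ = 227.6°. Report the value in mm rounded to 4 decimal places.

seg 1 [0°–38.8°] uniform, h=24: full span → s += 24 → s = 24.0000
seg 2 [38.8°–190.1°] cycloidal, h=13: full span → s += 13 → s = 37.0000
seg 3 [190.1°–215.1°] uniform, h=25: full span → s += 25 → s = 62.0000
seg 4 [215.1°–250.7°] uniform, h=10: θ=227.6° here. β=12.5, B=35.6. 10·12.5/35.6 = 3.5112 → s = 65.5112

65.5112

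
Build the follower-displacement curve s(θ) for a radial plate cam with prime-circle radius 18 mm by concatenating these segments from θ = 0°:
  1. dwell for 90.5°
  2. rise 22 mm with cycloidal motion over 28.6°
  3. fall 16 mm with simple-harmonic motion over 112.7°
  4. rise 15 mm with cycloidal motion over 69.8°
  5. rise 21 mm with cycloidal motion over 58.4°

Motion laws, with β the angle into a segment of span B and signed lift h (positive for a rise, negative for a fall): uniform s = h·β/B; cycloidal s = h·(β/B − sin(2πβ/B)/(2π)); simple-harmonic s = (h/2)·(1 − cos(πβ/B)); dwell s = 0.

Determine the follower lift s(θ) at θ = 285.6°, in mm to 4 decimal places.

seg 1 [0°–90.5°] dwell: s stays 0.0000
seg 2 [90.5°–119.1°] cycloidal, h=22: full span → s += 22 → s = 22.0000
seg 3 [119.1°–231.8°] simple-harmonic, h=-16: full span → s += -16 → s = 6.0000
seg 4 [231.8°–301.6°] cycloidal, h=15: θ=285.6° here. β=53.8, B=69.8. 15·(0.7708 − sin(2π·0.7708)/(2π)) = 13.9286 → s = 19.9286

19.9286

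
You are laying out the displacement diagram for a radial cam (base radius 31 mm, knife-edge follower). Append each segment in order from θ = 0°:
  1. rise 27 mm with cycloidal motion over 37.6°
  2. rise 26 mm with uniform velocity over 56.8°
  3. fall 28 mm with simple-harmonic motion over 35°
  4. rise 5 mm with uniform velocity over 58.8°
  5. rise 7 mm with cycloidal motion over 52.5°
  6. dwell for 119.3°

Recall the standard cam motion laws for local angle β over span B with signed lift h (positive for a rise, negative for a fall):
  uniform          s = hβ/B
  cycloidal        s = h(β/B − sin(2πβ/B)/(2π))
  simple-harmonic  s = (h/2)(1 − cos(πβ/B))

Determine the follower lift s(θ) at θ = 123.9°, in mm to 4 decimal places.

seg 1 [0°–37.6°] cycloidal, h=27: full span → s += 27 → s = 27.0000
seg 2 [37.6°–94.4°] uniform, h=26: full span → s += 26 → s = 53.0000
seg 3 [94.4°–129.4°] simple-harmonic, h=-28: θ=123.9° here. β=29.5, B=35. -28/2·(1 − cos(π·0.8429)) = -26.3283 → s = 26.6717

26.6717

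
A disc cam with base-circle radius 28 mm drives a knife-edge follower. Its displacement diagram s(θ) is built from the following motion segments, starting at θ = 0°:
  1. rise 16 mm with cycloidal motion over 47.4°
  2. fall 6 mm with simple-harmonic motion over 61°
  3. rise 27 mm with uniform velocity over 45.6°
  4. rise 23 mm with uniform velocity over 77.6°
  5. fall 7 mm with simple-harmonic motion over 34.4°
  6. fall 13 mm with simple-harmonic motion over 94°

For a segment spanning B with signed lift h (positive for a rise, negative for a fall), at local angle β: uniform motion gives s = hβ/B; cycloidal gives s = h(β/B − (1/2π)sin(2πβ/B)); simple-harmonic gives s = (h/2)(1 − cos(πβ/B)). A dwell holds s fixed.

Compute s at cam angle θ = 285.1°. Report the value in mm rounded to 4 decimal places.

seg 1 [0°–47.4°] cycloidal, h=16: full span → s += 16 → s = 16.0000
seg 2 [47.4°–108.4°] simple-harmonic, h=-6: full span → s += -6 → s = 10.0000
seg 3 [108.4°–154°] uniform, h=27: full span → s += 27 → s = 37.0000
seg 4 [154°–231.6°] uniform, h=23: full span → s += 23 → s = 60.0000
seg 5 [231.6°–266°] simple-harmonic, h=-7: full span → s += -7 → s = 53.0000
seg 6 [266°–360°] simple-harmonic, h=-13: θ=285.1° here. β=19.1, B=94. -13/2·(1 − cos(π·0.2032)) = -1.2800 → s = 51.7200

51.7200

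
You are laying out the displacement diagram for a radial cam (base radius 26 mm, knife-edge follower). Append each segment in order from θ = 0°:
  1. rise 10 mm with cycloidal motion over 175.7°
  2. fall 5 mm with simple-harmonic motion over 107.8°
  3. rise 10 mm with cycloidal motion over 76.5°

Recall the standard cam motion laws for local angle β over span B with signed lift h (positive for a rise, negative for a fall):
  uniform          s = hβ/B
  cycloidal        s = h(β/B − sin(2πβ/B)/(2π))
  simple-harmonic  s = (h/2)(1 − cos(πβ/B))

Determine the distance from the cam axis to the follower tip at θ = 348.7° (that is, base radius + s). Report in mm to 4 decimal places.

seg 1 [0°–175.7°] cycloidal, h=10: full span → s += 10 → s = 10.0000
seg 2 [175.7°–283.5°] simple-harmonic, h=-5: full span → s += -5 → s = 5.0000
seg 3 [283.5°–360°] cycloidal, h=10: θ=348.7° here. β=65.2, B=76.5. 10·(0.8523 − sin(2π·0.8523)/(2π)) = 9.7969 → s = 14.7969
radial distance = base radius + s = 26 + 14.7969 = 40.7969

40.7969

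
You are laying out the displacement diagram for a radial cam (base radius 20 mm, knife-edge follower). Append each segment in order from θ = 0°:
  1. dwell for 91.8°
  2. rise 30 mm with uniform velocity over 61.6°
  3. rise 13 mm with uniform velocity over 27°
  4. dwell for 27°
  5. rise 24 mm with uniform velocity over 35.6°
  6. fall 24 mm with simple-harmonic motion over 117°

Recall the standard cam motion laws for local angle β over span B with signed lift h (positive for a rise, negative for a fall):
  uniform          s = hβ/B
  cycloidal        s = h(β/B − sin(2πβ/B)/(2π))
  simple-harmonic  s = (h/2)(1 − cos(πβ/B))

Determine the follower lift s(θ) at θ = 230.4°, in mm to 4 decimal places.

seg 1 [0°–91.8°] dwell: s stays 0.0000
seg 2 [91.8°–153.4°] uniform, h=30: full span → s += 30 → s = 30.0000
seg 3 [153.4°–180.4°] uniform, h=13: full span → s += 13 → s = 43.0000
seg 4 [180.4°–207.4°] dwell: s stays 43.0000
seg 5 [207.4°–243°] uniform, h=24: θ=230.4° here. β=23, B=35.6. 24·23/35.6 = 15.5056 → s = 58.5056

58.5056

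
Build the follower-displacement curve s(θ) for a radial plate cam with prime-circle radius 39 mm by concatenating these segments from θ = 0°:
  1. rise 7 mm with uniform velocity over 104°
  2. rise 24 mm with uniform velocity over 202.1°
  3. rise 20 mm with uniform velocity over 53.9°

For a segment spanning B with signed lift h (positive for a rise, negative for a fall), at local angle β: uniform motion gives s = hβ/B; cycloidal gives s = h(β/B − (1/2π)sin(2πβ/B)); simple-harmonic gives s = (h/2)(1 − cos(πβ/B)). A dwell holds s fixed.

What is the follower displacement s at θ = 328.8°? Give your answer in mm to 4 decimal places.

seg 1 [0°–104°] uniform, h=7: full span → s += 7 → s = 7.0000
seg 2 [104°–306.1°] uniform, h=24: full span → s += 24 → s = 31.0000
seg 3 [306.1°–360°] uniform, h=20: θ=328.8° here. β=22.7, B=53.9. 20·22.7/53.9 = 8.4230 → s = 39.4230

39.4230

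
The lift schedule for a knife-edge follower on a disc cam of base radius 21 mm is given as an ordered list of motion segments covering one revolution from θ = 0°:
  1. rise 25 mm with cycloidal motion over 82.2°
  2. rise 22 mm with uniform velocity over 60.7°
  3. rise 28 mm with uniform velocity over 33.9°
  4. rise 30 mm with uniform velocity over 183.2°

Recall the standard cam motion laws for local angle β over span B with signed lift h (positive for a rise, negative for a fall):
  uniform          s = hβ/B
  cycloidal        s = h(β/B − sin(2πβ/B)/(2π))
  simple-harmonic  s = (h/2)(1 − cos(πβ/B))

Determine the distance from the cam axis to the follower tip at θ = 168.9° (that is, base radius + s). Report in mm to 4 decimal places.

seg 1 [0°–82.2°] cycloidal, h=25: full span → s += 25 → s = 25.0000
seg 2 [82.2°–142.9°] uniform, h=22: full span → s += 22 → s = 47.0000
seg 3 [142.9°–176.8°] uniform, h=28: θ=168.9° here. β=26, B=33.9. 28·26/33.9 = 21.4749 → s = 68.4749
radial distance = base radius + s = 21 + 68.4749 = 89.4749

89.4749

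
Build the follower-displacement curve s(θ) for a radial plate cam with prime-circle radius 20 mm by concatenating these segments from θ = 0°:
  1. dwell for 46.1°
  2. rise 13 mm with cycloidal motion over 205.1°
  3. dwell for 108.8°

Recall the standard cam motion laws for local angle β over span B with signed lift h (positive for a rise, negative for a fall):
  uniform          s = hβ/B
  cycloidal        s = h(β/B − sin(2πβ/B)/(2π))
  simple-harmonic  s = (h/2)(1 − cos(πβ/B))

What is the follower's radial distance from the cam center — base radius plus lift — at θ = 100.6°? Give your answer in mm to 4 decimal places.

seg 1 [0°–46.1°] dwell: s stays 0.0000
seg 2 [46.1°–251.2°] cycloidal, h=13: θ=100.6° here. β=54.5, B=205.1. 13·(0.2657 − sin(2π·0.2657)/(2π)) = 1.3955 → s = 1.3955
radial distance = base radius + s = 20 + 1.3955 = 21.3955

21.3955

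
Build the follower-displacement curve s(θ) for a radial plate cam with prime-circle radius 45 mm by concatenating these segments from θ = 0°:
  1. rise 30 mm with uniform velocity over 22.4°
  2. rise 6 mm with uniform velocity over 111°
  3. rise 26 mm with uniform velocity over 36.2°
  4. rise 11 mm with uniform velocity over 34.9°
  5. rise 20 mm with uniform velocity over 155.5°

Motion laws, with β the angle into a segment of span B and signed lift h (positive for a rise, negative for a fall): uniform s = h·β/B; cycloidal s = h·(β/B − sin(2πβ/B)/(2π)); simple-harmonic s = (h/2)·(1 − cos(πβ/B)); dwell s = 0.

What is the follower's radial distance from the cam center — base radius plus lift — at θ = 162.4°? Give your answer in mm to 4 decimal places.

seg 1 [0°–22.4°] uniform, h=30: full span → s += 30 → s = 30.0000
seg 2 [22.4°–133.4°] uniform, h=6: full span → s += 6 → s = 36.0000
seg 3 [133.4°–169.6°] uniform, h=26: θ=162.4° here. β=29, B=36.2. 26·29/36.2 = 20.8287 → s = 56.8287
radial distance = base radius + s = 45 + 56.8287 = 101.8287

101.8287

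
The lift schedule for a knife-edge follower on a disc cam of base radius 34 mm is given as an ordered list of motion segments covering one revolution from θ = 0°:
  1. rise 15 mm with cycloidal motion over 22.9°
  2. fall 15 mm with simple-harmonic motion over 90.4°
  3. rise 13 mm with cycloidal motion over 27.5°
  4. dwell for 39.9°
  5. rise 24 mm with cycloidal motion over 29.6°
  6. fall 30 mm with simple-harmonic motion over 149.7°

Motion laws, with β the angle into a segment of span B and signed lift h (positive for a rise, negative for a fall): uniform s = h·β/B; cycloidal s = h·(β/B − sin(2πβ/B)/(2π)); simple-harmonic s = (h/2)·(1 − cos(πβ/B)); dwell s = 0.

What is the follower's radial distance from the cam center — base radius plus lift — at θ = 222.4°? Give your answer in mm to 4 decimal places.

seg 1 [0°–22.9°] cycloidal, h=15: full span → s += 15 → s = 15.0000
seg 2 [22.9°–113.3°] simple-harmonic, h=-15: full span → s += -15 → s = 0.0000
seg 3 [113.3°–140.8°] cycloidal, h=13: full span → s += 13 → s = 13.0000
seg 4 [140.8°–180.7°] dwell: s stays 13.0000
seg 5 [180.7°–210.3°] cycloidal, h=24: full span → s += 24 → s = 37.0000
seg 6 [210.3°–360°] simple-harmonic, h=-30: θ=222.4° here. β=12.1, B=149.7. -30/2·(1 − cos(π·0.0808)) = -0.4810 → s = 36.5190
radial distance = base radius + s = 34 + 36.5190 = 70.5190

70.5190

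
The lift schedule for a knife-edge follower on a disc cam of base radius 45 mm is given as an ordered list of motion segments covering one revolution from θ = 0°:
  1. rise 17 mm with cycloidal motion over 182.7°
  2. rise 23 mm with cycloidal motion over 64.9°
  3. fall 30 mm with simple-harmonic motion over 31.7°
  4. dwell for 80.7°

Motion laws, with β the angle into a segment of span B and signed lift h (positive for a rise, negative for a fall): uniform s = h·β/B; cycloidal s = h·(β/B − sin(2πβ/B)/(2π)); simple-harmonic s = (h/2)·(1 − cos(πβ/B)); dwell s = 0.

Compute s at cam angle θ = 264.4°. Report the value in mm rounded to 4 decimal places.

seg 1 [0°–182.7°] cycloidal, h=17: full span → s += 17 → s = 17.0000
seg 2 [182.7°–247.6°] cycloidal, h=23: full span → s += 23 → s = 40.0000
seg 3 [247.6°–279.3°] simple-harmonic, h=-30: θ=264.4° here. β=16.8, B=31.7. -30/2·(1 − cos(π·0.5300)) = -16.4101 → s = 23.5899

23.5899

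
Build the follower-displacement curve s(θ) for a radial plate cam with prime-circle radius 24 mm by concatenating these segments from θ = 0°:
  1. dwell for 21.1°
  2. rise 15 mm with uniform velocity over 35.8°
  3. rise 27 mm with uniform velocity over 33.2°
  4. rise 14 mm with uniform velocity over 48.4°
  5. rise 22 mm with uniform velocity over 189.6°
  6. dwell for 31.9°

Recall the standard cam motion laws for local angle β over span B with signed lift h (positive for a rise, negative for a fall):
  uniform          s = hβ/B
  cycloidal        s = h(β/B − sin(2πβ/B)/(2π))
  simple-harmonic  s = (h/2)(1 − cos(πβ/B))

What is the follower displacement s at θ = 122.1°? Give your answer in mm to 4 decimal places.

seg 1 [0°–21.1°] dwell: s stays 0.0000
seg 2 [21.1°–56.9°] uniform, h=15: full span → s += 15 → s = 15.0000
seg 3 [56.9°–90.1°] uniform, h=27: full span → s += 27 → s = 42.0000
seg 4 [90.1°–138.5°] uniform, h=14: θ=122.1° here. β=32, B=48.4. 14·32/48.4 = 9.2562 → s = 51.2562

51.2562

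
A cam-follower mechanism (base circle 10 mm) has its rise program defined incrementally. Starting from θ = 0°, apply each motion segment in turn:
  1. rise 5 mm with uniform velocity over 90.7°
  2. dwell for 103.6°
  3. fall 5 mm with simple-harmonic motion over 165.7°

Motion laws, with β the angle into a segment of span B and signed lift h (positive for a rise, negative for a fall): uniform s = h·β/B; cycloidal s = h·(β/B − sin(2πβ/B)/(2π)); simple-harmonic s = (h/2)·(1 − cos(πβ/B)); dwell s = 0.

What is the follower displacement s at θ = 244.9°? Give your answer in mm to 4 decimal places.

seg 1 [0°–90.7°] uniform, h=5: full span → s += 5 → s = 5.0000
seg 2 [90.7°–194.3°] dwell: s stays 5.0000
seg 3 [194.3°–360°] simple-harmonic, h=-5: θ=244.9° here. β=50.6, B=165.7. -5/2·(1 − cos(π·0.3054)) = -1.0649 → s = 3.9351

3.9351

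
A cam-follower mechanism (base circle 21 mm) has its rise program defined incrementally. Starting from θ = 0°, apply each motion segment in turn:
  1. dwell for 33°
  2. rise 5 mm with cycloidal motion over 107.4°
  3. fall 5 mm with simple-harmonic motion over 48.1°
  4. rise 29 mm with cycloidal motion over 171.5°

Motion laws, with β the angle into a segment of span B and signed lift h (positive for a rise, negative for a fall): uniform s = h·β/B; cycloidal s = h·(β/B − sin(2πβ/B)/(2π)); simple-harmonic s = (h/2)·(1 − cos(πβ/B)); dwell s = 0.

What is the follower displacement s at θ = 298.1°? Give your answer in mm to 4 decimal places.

seg 1 [0°–33°] dwell: s stays 0.0000
seg 2 [33°–140.4°] cycloidal, h=5: full span → s += 5 → s = 5.0000
seg 3 [140.4°–188.5°] simple-harmonic, h=-5: full span → s += -5 → s = 0.0000
seg 4 [188.5°–360°] cycloidal, h=29: θ=298.1° here. β=109.6, B=171.5. 29·(0.6391 − sin(2π·0.6391)/(2π)) = 22.0719 → s = 22.0719

22.0719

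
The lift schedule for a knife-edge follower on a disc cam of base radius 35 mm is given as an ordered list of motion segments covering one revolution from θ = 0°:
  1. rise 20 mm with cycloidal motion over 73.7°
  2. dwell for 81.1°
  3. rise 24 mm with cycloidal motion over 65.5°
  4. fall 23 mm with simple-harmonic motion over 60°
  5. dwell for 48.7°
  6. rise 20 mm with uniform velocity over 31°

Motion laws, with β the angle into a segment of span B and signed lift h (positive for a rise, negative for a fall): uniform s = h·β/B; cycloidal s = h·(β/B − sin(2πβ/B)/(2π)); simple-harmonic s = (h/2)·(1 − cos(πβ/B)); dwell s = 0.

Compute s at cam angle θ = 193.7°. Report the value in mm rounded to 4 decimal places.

seg 1 [0°–73.7°] cycloidal, h=20: full span → s += 20 → s = 20.0000
seg 2 [73.7°–154.8°] dwell: s stays 20.0000
seg 3 [154.8°–220.3°] cycloidal, h=24: θ=193.7° here. β=38.9, B=65.5. 24·(0.5939 − sin(2π·0.5939)/(2π)) = 16.3784 → s = 36.3784

36.3784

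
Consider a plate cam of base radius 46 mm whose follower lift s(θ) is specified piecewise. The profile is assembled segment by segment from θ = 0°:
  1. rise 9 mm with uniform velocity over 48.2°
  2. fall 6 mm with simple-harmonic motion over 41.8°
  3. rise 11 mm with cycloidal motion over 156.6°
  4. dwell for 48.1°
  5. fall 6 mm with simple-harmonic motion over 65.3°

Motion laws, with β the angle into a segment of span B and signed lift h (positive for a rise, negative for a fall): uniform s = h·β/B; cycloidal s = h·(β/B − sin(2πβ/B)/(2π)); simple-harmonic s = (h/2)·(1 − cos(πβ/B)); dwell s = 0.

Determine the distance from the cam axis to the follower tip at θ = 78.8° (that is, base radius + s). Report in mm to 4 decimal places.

seg 1 [0°–48.2°] uniform, h=9: full span → s += 9 → s = 9.0000
seg 2 [48.2°–90°] simple-harmonic, h=-6: θ=78.8° here. β=30.6, B=41.8. -6/2·(1 − cos(π·0.7321)) = -4.9984 → s = 4.0016
radial distance = base radius + s = 46 + 4.0016 = 50.0016

50.0016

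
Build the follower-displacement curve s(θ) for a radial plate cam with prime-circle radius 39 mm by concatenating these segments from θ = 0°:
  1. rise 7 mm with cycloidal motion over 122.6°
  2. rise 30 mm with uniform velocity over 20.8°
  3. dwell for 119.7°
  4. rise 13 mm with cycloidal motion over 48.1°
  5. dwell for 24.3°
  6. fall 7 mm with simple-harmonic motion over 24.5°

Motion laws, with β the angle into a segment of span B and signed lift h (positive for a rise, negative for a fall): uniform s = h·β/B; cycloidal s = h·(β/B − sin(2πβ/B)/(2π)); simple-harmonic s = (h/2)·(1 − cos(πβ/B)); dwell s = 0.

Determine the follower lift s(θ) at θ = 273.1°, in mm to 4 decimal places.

seg 1 [0°–122.6°] cycloidal, h=7: full span → s += 7 → s = 7.0000
seg 2 [122.6°–143.4°] uniform, h=30: full span → s += 30 → s = 37.0000
seg 3 [143.4°–263.1°] dwell: s stays 37.0000
seg 4 [263.1°–311.2°] cycloidal, h=13: θ=273.1° here. β=10, B=48.1. 13·(0.2079 − sin(2π·0.2079)/(2π)) = 0.7057 → s = 37.7057

37.7057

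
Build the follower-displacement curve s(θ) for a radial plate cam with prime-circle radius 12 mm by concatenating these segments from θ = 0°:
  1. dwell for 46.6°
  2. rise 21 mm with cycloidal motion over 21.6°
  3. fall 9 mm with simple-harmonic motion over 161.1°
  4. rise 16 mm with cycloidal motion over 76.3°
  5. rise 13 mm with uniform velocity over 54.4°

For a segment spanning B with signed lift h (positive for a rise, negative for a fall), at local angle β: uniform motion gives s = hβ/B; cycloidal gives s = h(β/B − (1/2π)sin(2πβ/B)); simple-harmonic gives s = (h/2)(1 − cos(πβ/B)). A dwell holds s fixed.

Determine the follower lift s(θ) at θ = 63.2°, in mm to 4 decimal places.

seg 1 [0°–46.6°] dwell: s stays 0.0000
seg 2 [46.6°–68.2°] cycloidal, h=21: θ=63.2° here. β=16.6, B=21.6. 21·(0.7685 − sin(2π·0.7685)/(2π)) = 19.4585 → s = 19.4585

19.4585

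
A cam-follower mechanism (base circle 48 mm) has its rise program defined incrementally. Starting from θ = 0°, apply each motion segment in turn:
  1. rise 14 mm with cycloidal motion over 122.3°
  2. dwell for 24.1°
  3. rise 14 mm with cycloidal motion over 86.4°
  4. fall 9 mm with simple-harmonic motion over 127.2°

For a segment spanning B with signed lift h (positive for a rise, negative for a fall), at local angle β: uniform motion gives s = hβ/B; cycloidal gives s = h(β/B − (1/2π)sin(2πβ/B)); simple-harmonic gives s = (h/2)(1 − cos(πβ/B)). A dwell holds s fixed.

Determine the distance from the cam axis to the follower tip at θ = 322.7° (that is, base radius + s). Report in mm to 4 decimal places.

seg 1 [0°–122.3°] cycloidal, h=14: full span → s += 14 → s = 14.0000
seg 2 [122.3°–146.4°] dwell: s stays 14.0000
seg 3 [146.4°–232.8°] cycloidal, h=14: full span → s += 14 → s = 28.0000
seg 4 [232.8°–360°] simple-harmonic, h=-9: θ=322.7° here. β=89.9, B=127.2. -9/2·(1 − cos(π·0.7068)) = -7.2218 → s = 20.7782
radial distance = base radius + s = 48 + 20.7782 = 68.7782

68.7782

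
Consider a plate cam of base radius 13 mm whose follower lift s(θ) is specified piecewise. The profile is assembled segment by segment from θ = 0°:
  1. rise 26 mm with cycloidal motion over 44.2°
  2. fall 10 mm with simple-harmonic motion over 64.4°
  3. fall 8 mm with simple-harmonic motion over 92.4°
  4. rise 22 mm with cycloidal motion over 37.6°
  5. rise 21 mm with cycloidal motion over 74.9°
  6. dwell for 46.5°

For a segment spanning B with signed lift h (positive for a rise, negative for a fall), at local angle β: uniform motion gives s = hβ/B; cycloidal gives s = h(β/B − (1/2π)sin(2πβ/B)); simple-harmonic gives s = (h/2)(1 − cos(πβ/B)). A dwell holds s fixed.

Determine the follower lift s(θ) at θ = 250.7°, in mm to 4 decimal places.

seg 1 [0°–44.2°] cycloidal, h=26: full span → s += 26 → s = 26.0000
seg 2 [44.2°–108.6°] simple-harmonic, h=-10: full span → s += -10 → s = 16.0000
seg 3 [108.6°–201°] simple-harmonic, h=-8: full span → s += -8 → s = 8.0000
seg 4 [201°–238.6°] cycloidal, h=22: full span → s += 22 → s = 30.0000
seg 5 [238.6°–313.5°] cycloidal, h=21: θ=250.7° here. β=12.1, B=74.9. 21·(0.1615 − sin(2π·0.1615)/(2π)) = 0.5533 → s = 30.5533

30.5533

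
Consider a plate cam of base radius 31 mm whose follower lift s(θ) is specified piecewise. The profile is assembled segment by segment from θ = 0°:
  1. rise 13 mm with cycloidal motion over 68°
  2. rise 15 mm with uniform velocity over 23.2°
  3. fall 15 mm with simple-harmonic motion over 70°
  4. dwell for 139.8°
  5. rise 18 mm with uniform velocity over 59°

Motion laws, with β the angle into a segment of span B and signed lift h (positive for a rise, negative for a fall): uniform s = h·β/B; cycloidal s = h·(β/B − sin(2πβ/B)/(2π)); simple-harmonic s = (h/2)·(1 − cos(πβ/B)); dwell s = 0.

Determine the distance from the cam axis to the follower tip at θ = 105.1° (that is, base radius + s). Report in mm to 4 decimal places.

seg 1 [0°–68°] cycloidal, h=13: full span → s += 13 → s = 13.0000
seg 2 [68°–91.2°] uniform, h=15: full span → s += 15 → s = 28.0000
seg 3 [91.2°–161.2°] simple-harmonic, h=-15: θ=105.1° here. β=13.9, B=70. -15/2·(1 − cos(π·0.1986)) = -1.4126 → s = 26.5874
radial distance = base radius + s = 31 + 26.5874 = 57.5874

57.5874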